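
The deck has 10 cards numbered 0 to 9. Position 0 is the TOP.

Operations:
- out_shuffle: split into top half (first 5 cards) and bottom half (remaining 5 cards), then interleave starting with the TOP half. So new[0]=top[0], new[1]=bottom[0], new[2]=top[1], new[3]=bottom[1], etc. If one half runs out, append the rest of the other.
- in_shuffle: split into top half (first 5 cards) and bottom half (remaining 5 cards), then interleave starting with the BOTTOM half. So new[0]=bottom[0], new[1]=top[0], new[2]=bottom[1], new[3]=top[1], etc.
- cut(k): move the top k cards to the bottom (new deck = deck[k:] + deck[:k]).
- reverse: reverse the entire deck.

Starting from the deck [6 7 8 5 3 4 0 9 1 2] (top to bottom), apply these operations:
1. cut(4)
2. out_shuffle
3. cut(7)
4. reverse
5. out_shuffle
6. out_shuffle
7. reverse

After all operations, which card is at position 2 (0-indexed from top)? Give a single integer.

Answer: 4

Derivation:
After op 1 (cut(4)): [3 4 0 9 1 2 6 7 8 5]
After op 2 (out_shuffle): [3 2 4 6 0 7 9 8 1 5]
After op 3 (cut(7)): [8 1 5 3 2 4 6 0 7 9]
After op 4 (reverse): [9 7 0 6 4 2 3 5 1 8]
After op 5 (out_shuffle): [9 2 7 3 0 5 6 1 4 8]
After op 6 (out_shuffle): [9 5 2 6 7 1 3 4 0 8]
After op 7 (reverse): [8 0 4 3 1 7 6 2 5 9]
Position 2: card 4.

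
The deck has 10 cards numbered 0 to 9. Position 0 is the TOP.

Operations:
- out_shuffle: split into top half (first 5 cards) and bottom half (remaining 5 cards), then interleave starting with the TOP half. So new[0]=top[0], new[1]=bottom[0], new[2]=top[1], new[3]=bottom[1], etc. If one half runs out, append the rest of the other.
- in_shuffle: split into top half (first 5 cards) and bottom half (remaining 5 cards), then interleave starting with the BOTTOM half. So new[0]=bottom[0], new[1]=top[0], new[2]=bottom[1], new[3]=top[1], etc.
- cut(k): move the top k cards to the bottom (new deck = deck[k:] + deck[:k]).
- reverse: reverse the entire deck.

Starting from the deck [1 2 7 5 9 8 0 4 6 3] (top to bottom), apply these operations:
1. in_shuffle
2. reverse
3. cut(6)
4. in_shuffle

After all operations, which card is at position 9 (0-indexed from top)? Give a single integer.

Answer: 9

Derivation:
After op 1 (in_shuffle): [8 1 0 2 4 7 6 5 3 9]
After op 2 (reverse): [9 3 5 6 7 4 2 0 1 8]
After op 3 (cut(6)): [2 0 1 8 9 3 5 6 7 4]
After op 4 (in_shuffle): [3 2 5 0 6 1 7 8 4 9]
Position 9: card 9.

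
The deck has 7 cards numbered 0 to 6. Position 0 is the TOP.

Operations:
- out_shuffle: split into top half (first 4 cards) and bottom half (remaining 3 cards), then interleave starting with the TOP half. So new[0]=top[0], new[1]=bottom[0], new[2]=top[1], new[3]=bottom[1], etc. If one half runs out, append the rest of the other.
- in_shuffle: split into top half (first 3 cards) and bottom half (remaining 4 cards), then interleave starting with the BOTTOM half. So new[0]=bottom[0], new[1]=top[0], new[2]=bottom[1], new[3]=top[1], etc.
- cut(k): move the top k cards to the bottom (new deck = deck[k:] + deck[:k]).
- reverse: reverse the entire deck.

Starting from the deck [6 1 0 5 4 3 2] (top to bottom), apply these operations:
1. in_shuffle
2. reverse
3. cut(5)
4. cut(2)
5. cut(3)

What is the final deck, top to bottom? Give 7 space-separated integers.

After op 1 (in_shuffle): [5 6 4 1 3 0 2]
After op 2 (reverse): [2 0 3 1 4 6 5]
After op 3 (cut(5)): [6 5 2 0 3 1 4]
After op 4 (cut(2)): [2 0 3 1 4 6 5]
After op 5 (cut(3)): [1 4 6 5 2 0 3]

Answer: 1 4 6 5 2 0 3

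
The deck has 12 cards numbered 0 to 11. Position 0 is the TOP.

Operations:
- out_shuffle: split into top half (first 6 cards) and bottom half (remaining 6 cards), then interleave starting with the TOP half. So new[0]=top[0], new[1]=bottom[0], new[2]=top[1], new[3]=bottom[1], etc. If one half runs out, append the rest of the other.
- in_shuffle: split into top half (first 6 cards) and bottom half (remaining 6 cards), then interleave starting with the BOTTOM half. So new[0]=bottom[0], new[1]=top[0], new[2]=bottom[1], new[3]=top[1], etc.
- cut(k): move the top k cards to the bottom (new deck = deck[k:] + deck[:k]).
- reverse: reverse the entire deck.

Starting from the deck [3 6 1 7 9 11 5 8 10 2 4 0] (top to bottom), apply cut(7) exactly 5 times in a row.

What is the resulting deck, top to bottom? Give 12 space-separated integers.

After op 1 (cut(7)): [8 10 2 4 0 3 6 1 7 9 11 5]
After op 2 (cut(7)): [1 7 9 11 5 8 10 2 4 0 3 6]
After op 3 (cut(7)): [2 4 0 3 6 1 7 9 11 5 8 10]
After op 4 (cut(7)): [9 11 5 8 10 2 4 0 3 6 1 7]
After op 5 (cut(7)): [0 3 6 1 7 9 11 5 8 10 2 4]

Answer: 0 3 6 1 7 9 11 5 8 10 2 4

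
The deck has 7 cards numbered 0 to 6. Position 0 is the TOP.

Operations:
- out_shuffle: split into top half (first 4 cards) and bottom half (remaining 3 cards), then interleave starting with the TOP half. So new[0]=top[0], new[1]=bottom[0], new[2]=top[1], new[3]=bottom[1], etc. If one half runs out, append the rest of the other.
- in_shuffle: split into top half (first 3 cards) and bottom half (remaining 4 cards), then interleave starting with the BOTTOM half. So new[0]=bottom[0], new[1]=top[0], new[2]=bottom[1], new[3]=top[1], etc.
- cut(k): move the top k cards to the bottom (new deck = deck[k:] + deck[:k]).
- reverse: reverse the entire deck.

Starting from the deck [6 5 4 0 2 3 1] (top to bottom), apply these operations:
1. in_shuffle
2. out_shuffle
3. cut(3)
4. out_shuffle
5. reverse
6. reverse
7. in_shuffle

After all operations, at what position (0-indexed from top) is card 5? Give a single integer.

Answer: 6

Derivation:
After op 1 (in_shuffle): [0 6 2 5 3 4 1]
After op 2 (out_shuffle): [0 3 6 4 2 1 5]
After op 3 (cut(3)): [4 2 1 5 0 3 6]
After op 4 (out_shuffle): [4 0 2 3 1 6 5]
After op 5 (reverse): [5 6 1 3 2 0 4]
After op 6 (reverse): [4 0 2 3 1 6 5]
After op 7 (in_shuffle): [3 4 1 0 6 2 5]
Card 5 is at position 6.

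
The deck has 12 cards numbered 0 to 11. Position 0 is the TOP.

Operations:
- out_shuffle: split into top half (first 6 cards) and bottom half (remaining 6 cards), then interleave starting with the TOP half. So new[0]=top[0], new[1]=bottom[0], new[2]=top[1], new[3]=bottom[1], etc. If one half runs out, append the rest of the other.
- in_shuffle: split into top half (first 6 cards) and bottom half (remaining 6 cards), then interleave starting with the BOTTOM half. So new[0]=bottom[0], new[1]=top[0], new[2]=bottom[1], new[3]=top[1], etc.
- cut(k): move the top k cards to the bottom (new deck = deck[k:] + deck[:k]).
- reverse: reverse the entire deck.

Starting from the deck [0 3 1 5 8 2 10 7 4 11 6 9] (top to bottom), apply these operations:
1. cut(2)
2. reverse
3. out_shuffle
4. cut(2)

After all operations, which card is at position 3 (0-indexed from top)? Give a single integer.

Answer: 2

Derivation:
After op 1 (cut(2)): [1 5 8 2 10 7 4 11 6 9 0 3]
After op 2 (reverse): [3 0 9 6 11 4 7 10 2 8 5 1]
After op 3 (out_shuffle): [3 7 0 10 9 2 6 8 11 5 4 1]
After op 4 (cut(2)): [0 10 9 2 6 8 11 5 4 1 3 7]
Position 3: card 2.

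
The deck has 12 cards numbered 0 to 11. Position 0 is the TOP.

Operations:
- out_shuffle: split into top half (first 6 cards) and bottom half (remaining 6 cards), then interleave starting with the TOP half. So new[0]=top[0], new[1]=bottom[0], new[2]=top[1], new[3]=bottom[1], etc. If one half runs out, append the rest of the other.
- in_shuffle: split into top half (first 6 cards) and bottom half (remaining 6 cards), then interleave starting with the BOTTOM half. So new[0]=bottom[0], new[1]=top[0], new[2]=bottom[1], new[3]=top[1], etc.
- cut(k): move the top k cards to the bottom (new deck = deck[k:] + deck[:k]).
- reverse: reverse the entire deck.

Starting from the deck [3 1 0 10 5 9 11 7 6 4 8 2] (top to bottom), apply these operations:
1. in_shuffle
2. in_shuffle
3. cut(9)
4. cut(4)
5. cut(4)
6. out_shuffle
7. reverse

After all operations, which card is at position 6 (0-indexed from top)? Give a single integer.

Answer: 11

Derivation:
After op 1 (in_shuffle): [11 3 7 1 6 0 4 10 8 5 2 9]
After op 2 (in_shuffle): [4 11 10 3 8 7 5 1 2 6 9 0]
After op 3 (cut(9)): [6 9 0 4 11 10 3 8 7 5 1 2]
After op 4 (cut(4)): [11 10 3 8 7 5 1 2 6 9 0 4]
After op 5 (cut(4)): [7 5 1 2 6 9 0 4 11 10 3 8]
After op 6 (out_shuffle): [7 0 5 4 1 11 2 10 6 3 9 8]
After op 7 (reverse): [8 9 3 6 10 2 11 1 4 5 0 7]
Position 6: card 11.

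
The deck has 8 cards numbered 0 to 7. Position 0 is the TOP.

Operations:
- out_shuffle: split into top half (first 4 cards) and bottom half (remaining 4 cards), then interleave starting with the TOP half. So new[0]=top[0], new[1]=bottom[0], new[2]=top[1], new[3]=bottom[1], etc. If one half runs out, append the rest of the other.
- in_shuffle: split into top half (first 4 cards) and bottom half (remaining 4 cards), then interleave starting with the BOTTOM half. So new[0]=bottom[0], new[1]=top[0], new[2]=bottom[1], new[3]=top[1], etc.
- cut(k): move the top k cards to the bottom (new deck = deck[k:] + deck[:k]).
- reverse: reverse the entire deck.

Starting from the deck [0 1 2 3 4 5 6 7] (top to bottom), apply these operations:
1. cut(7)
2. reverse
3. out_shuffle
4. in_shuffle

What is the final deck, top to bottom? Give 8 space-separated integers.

Answer: 4 6 0 2 3 5 7 1

Derivation:
After op 1 (cut(7)): [7 0 1 2 3 4 5 6]
After op 2 (reverse): [6 5 4 3 2 1 0 7]
After op 3 (out_shuffle): [6 2 5 1 4 0 3 7]
After op 4 (in_shuffle): [4 6 0 2 3 5 7 1]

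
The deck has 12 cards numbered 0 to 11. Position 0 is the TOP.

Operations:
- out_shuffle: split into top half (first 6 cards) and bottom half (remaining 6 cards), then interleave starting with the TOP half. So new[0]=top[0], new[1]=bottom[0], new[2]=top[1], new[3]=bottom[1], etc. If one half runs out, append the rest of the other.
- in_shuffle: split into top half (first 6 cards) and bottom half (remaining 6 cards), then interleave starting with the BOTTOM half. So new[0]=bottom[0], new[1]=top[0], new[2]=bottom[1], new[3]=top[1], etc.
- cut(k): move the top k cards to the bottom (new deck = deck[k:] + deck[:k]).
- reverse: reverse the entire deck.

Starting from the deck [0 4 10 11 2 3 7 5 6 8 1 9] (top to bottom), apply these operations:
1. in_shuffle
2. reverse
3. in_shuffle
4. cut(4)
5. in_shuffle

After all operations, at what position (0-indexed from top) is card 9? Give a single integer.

Answer: 10

Derivation:
After op 1 (in_shuffle): [7 0 5 4 6 10 8 11 1 2 9 3]
After op 2 (reverse): [3 9 2 1 11 8 10 6 4 5 0 7]
After op 3 (in_shuffle): [10 3 6 9 4 2 5 1 0 11 7 8]
After op 4 (cut(4)): [4 2 5 1 0 11 7 8 10 3 6 9]
After op 5 (in_shuffle): [7 4 8 2 10 5 3 1 6 0 9 11]
Card 9 is at position 10.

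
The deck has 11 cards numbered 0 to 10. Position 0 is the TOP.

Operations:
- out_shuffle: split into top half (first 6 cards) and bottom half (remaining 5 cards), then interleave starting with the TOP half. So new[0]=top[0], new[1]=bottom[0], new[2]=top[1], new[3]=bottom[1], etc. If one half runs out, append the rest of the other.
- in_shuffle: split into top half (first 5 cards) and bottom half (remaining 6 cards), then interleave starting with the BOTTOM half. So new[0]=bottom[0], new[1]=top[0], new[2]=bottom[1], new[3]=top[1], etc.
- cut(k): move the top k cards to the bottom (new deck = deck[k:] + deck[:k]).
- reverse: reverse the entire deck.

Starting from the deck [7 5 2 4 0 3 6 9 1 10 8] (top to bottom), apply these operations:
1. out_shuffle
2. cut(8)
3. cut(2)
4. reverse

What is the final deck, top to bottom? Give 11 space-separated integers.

Answer: 8 0 10 4 1 2 9 5 6 7 3

Derivation:
After op 1 (out_shuffle): [7 6 5 9 2 1 4 10 0 8 3]
After op 2 (cut(8)): [0 8 3 7 6 5 9 2 1 4 10]
After op 3 (cut(2)): [3 7 6 5 9 2 1 4 10 0 8]
After op 4 (reverse): [8 0 10 4 1 2 9 5 6 7 3]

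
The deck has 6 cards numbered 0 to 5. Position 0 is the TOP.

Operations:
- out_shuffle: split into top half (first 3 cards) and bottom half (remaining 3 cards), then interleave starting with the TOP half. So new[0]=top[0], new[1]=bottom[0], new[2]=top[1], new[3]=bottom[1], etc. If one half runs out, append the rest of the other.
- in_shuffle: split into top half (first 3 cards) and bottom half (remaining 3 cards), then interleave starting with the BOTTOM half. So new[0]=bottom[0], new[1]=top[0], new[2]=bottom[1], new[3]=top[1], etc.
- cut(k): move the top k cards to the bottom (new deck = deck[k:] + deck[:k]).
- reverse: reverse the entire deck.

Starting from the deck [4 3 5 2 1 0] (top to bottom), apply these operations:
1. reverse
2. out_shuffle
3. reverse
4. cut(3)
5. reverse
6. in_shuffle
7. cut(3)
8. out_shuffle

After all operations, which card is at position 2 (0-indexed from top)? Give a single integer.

After op 1 (reverse): [0 1 2 5 3 4]
After op 2 (out_shuffle): [0 5 1 3 2 4]
After op 3 (reverse): [4 2 3 1 5 0]
After op 4 (cut(3)): [1 5 0 4 2 3]
After op 5 (reverse): [3 2 4 0 5 1]
After op 6 (in_shuffle): [0 3 5 2 1 4]
After op 7 (cut(3)): [2 1 4 0 3 5]
After op 8 (out_shuffle): [2 0 1 3 4 5]
Position 2: card 1.

Answer: 1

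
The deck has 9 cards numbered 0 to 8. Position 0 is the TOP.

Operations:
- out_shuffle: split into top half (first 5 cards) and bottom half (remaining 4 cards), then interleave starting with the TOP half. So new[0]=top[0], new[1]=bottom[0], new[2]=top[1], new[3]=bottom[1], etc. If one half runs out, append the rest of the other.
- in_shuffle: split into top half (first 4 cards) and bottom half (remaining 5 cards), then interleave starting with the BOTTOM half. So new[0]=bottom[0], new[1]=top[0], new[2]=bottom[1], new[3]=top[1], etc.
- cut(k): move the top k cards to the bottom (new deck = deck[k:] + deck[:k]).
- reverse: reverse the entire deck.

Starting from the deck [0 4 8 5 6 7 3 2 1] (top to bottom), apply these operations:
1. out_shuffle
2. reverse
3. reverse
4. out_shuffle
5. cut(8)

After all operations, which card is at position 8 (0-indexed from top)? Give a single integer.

Answer: 6

Derivation:
After op 1 (out_shuffle): [0 7 4 3 8 2 5 1 6]
After op 2 (reverse): [6 1 5 2 8 3 4 7 0]
After op 3 (reverse): [0 7 4 3 8 2 5 1 6]
After op 4 (out_shuffle): [0 2 7 5 4 1 3 6 8]
After op 5 (cut(8)): [8 0 2 7 5 4 1 3 6]
Position 8: card 6.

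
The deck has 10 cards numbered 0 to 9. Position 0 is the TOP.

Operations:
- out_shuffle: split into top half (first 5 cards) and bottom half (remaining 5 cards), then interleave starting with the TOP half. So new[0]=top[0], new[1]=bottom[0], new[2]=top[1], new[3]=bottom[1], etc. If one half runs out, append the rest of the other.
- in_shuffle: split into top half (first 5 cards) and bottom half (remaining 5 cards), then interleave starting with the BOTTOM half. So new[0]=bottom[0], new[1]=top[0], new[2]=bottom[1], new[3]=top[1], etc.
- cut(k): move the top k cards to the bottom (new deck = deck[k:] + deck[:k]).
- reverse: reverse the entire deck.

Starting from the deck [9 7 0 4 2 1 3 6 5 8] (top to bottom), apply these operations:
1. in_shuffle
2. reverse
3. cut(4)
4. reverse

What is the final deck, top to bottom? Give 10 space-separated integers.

After op 1 (in_shuffle): [1 9 3 7 6 0 5 4 8 2]
After op 2 (reverse): [2 8 4 5 0 6 7 3 9 1]
After op 3 (cut(4)): [0 6 7 3 9 1 2 8 4 5]
After op 4 (reverse): [5 4 8 2 1 9 3 7 6 0]

Answer: 5 4 8 2 1 9 3 7 6 0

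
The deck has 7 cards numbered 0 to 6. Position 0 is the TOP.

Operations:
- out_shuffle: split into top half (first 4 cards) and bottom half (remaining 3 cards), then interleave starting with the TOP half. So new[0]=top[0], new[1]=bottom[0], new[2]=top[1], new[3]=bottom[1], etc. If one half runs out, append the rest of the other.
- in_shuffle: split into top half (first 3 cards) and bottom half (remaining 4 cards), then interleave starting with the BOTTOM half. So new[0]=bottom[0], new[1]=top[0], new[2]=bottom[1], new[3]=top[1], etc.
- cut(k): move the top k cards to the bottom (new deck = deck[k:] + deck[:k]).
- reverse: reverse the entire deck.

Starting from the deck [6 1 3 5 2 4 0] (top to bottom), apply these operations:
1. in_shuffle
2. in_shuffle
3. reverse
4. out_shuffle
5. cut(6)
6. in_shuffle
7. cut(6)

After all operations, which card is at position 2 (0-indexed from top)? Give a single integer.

Answer: 6

Derivation:
After op 1 (in_shuffle): [5 6 2 1 4 3 0]
After op 2 (in_shuffle): [1 5 4 6 3 2 0]
After op 3 (reverse): [0 2 3 6 4 5 1]
After op 4 (out_shuffle): [0 4 2 5 3 1 6]
After op 5 (cut(6)): [6 0 4 2 5 3 1]
After op 6 (in_shuffle): [2 6 5 0 3 4 1]
After op 7 (cut(6)): [1 2 6 5 0 3 4]
Position 2: card 6.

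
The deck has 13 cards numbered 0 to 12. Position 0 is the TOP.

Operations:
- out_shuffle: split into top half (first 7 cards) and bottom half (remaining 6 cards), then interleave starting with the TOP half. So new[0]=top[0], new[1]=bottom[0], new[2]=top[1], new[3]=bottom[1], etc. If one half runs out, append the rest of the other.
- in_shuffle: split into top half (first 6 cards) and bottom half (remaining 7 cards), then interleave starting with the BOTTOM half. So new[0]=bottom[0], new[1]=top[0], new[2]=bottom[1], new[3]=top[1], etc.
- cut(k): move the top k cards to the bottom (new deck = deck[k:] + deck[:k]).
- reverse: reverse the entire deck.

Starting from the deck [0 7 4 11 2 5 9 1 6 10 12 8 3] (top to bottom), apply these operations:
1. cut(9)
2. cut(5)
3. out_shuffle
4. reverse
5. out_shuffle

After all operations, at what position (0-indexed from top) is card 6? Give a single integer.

Answer: 9

Derivation:
After op 1 (cut(9)): [10 12 8 3 0 7 4 11 2 5 9 1 6]
After op 2 (cut(5)): [7 4 11 2 5 9 1 6 10 12 8 3 0]
After op 3 (out_shuffle): [7 6 4 10 11 12 2 8 5 3 9 0 1]
After op 4 (reverse): [1 0 9 3 5 8 2 12 11 10 4 6 7]
After op 5 (out_shuffle): [1 12 0 11 9 10 3 4 5 6 8 7 2]
Card 6 is at position 9.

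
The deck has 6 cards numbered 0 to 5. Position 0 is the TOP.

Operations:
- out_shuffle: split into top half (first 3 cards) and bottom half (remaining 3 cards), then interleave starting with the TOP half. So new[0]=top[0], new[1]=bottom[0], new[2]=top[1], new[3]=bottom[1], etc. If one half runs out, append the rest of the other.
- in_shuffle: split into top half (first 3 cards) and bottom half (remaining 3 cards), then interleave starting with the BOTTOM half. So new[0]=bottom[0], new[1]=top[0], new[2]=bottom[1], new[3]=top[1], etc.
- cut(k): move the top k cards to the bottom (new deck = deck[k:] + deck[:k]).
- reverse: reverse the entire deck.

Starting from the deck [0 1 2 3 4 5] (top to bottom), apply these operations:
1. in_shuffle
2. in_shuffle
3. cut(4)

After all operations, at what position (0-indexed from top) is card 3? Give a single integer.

After op 1 (in_shuffle): [3 0 4 1 5 2]
After op 2 (in_shuffle): [1 3 5 0 2 4]
After op 3 (cut(4)): [2 4 1 3 5 0]
Card 3 is at position 3.

Answer: 3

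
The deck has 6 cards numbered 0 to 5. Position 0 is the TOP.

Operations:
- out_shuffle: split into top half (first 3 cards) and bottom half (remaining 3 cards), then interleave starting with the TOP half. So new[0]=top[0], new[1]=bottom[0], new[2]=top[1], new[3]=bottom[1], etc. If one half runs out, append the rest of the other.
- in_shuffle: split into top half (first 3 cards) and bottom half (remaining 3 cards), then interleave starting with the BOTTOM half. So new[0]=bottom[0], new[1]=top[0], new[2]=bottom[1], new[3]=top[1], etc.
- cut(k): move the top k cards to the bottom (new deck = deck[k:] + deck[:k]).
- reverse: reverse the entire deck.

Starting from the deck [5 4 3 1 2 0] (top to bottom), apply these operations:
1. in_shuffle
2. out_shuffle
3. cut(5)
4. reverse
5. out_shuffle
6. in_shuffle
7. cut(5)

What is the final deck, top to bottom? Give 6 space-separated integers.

Answer: 0 1 2 5 4 3

Derivation:
After op 1 (in_shuffle): [1 5 2 4 0 3]
After op 2 (out_shuffle): [1 4 5 0 2 3]
After op 3 (cut(5)): [3 1 4 5 0 2]
After op 4 (reverse): [2 0 5 4 1 3]
After op 5 (out_shuffle): [2 4 0 1 5 3]
After op 6 (in_shuffle): [1 2 5 4 3 0]
After op 7 (cut(5)): [0 1 2 5 4 3]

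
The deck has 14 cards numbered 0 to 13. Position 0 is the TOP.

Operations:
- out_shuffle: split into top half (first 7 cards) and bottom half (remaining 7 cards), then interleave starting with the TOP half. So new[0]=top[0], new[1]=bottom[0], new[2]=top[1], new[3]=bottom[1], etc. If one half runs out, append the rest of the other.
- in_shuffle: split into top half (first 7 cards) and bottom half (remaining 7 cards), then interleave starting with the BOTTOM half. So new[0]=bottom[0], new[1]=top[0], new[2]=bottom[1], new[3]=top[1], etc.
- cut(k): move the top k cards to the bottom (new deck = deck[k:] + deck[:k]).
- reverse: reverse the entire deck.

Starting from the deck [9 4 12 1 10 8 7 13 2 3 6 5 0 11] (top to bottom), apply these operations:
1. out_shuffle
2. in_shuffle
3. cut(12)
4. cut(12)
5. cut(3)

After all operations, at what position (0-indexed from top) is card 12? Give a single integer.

After op 1 (out_shuffle): [9 13 4 2 12 3 1 6 10 5 8 0 7 11]
After op 2 (in_shuffle): [6 9 10 13 5 4 8 2 0 12 7 3 11 1]
After op 3 (cut(12)): [11 1 6 9 10 13 5 4 8 2 0 12 7 3]
After op 4 (cut(12)): [7 3 11 1 6 9 10 13 5 4 8 2 0 12]
After op 5 (cut(3)): [1 6 9 10 13 5 4 8 2 0 12 7 3 11]
Card 12 is at position 10.

Answer: 10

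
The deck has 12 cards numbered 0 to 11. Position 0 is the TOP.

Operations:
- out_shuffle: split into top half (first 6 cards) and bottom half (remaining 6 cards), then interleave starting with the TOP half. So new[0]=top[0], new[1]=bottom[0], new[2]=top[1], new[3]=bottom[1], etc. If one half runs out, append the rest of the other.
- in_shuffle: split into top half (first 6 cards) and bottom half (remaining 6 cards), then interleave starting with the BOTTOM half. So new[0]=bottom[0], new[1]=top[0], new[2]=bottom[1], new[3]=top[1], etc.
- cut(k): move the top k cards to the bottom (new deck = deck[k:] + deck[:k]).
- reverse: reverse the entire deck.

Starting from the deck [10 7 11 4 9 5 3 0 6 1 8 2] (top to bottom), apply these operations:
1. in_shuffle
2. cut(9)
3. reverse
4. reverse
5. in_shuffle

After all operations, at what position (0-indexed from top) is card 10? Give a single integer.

Answer: 9

Derivation:
After op 1 (in_shuffle): [3 10 0 7 6 11 1 4 8 9 2 5]
After op 2 (cut(9)): [9 2 5 3 10 0 7 6 11 1 4 8]
After op 3 (reverse): [8 4 1 11 6 7 0 10 3 5 2 9]
After op 4 (reverse): [9 2 5 3 10 0 7 6 11 1 4 8]
After op 5 (in_shuffle): [7 9 6 2 11 5 1 3 4 10 8 0]
Card 10 is at position 9.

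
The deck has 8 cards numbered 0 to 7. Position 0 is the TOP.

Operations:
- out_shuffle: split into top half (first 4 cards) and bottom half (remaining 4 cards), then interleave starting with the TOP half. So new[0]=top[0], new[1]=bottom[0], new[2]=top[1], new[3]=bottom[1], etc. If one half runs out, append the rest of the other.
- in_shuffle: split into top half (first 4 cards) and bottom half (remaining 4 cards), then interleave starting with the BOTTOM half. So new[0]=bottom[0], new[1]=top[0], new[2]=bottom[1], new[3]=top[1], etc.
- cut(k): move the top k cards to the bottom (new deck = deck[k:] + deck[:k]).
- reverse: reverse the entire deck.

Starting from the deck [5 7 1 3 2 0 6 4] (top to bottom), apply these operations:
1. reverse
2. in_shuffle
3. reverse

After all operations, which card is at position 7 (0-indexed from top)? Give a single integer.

After op 1 (reverse): [4 6 0 2 3 1 7 5]
After op 2 (in_shuffle): [3 4 1 6 7 0 5 2]
After op 3 (reverse): [2 5 0 7 6 1 4 3]
Position 7: card 3.

Answer: 3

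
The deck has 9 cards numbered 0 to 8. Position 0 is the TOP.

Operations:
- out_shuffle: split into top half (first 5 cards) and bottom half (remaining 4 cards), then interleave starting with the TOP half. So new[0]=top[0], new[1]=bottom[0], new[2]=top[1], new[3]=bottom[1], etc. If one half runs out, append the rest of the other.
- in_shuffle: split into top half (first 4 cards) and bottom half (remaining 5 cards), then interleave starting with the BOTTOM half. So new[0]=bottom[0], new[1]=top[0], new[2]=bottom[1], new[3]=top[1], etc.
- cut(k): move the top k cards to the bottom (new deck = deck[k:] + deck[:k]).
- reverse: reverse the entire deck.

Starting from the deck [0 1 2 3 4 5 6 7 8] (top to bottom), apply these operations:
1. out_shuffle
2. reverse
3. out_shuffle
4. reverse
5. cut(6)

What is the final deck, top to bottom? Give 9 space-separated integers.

Answer: 8 6 4 2 0 7 5 3 1

Derivation:
After op 1 (out_shuffle): [0 5 1 6 2 7 3 8 4]
After op 2 (reverse): [4 8 3 7 2 6 1 5 0]
After op 3 (out_shuffle): [4 6 8 1 3 5 7 0 2]
After op 4 (reverse): [2 0 7 5 3 1 8 6 4]
After op 5 (cut(6)): [8 6 4 2 0 7 5 3 1]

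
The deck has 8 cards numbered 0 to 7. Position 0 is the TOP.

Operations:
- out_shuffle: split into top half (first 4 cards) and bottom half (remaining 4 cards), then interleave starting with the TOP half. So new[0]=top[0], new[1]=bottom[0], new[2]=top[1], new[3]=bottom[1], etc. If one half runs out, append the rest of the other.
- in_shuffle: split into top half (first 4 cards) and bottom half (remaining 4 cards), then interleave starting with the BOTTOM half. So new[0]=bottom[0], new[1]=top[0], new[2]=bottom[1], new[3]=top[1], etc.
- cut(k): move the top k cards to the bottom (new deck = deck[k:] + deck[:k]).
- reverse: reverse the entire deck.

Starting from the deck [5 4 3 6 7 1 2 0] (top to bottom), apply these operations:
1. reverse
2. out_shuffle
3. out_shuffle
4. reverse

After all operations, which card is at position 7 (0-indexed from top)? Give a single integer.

Answer: 0

Derivation:
After op 1 (reverse): [0 2 1 7 6 3 4 5]
After op 2 (out_shuffle): [0 6 2 3 1 4 7 5]
After op 3 (out_shuffle): [0 1 6 4 2 7 3 5]
After op 4 (reverse): [5 3 7 2 4 6 1 0]
Position 7: card 0.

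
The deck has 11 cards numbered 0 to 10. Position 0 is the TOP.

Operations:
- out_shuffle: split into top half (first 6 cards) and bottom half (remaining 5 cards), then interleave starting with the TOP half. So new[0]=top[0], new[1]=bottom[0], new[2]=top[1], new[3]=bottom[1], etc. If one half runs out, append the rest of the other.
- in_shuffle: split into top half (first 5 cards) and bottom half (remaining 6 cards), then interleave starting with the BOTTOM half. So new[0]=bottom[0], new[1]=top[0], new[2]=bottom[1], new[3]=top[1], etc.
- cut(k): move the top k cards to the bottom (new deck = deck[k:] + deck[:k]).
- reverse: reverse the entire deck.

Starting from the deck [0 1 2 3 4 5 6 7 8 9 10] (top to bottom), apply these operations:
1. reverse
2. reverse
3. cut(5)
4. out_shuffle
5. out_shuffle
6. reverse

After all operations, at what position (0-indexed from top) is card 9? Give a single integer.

After op 1 (reverse): [10 9 8 7 6 5 4 3 2 1 0]
After op 2 (reverse): [0 1 2 3 4 5 6 7 8 9 10]
After op 3 (cut(5)): [5 6 7 8 9 10 0 1 2 3 4]
After op 4 (out_shuffle): [5 0 6 1 7 2 8 3 9 4 10]
After op 5 (out_shuffle): [5 8 0 3 6 9 1 4 7 10 2]
After op 6 (reverse): [2 10 7 4 1 9 6 3 0 8 5]
Card 9 is at position 5.

Answer: 5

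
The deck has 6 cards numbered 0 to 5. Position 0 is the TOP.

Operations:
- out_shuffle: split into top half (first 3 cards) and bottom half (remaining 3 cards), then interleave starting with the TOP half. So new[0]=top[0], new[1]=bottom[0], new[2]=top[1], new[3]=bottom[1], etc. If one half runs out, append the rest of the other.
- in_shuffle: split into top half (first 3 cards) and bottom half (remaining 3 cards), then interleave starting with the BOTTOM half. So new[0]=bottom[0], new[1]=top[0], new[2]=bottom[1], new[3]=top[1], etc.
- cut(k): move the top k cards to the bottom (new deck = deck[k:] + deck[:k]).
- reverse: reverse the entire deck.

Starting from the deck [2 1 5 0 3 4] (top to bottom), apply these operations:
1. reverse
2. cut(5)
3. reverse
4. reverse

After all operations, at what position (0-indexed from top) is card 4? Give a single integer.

After op 1 (reverse): [4 3 0 5 1 2]
After op 2 (cut(5)): [2 4 3 0 5 1]
After op 3 (reverse): [1 5 0 3 4 2]
After op 4 (reverse): [2 4 3 0 5 1]
Card 4 is at position 1.

Answer: 1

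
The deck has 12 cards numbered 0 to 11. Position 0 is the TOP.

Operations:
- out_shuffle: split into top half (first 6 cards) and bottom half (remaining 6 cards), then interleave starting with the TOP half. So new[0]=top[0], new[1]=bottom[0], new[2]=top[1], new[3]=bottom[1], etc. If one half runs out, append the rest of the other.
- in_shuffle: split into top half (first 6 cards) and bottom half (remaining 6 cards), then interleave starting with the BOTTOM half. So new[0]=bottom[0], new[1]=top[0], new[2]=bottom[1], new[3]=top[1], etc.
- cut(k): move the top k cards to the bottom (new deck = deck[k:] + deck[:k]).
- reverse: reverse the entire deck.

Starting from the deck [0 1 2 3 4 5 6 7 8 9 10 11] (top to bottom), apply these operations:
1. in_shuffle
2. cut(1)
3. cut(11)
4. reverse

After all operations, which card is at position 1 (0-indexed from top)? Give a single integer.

After op 1 (in_shuffle): [6 0 7 1 8 2 9 3 10 4 11 5]
After op 2 (cut(1)): [0 7 1 8 2 9 3 10 4 11 5 6]
After op 3 (cut(11)): [6 0 7 1 8 2 9 3 10 4 11 5]
After op 4 (reverse): [5 11 4 10 3 9 2 8 1 7 0 6]
Position 1: card 11.

Answer: 11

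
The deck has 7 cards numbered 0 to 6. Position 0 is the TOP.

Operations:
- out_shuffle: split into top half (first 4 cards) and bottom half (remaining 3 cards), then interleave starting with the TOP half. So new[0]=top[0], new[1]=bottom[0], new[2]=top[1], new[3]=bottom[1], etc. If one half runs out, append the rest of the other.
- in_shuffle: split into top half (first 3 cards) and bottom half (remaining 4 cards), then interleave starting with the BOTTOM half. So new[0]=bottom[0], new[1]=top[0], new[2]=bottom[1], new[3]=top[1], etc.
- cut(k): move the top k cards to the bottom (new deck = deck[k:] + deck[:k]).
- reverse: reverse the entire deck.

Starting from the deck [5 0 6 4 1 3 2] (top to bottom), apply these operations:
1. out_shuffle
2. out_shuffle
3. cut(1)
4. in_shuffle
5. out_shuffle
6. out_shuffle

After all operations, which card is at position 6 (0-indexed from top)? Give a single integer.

Answer: 2

Derivation:
After op 1 (out_shuffle): [5 1 0 3 6 2 4]
After op 2 (out_shuffle): [5 6 1 2 0 4 3]
After op 3 (cut(1)): [6 1 2 0 4 3 5]
After op 4 (in_shuffle): [0 6 4 1 3 2 5]
After op 5 (out_shuffle): [0 3 6 2 4 5 1]
After op 6 (out_shuffle): [0 4 3 5 6 1 2]
Position 6: card 2.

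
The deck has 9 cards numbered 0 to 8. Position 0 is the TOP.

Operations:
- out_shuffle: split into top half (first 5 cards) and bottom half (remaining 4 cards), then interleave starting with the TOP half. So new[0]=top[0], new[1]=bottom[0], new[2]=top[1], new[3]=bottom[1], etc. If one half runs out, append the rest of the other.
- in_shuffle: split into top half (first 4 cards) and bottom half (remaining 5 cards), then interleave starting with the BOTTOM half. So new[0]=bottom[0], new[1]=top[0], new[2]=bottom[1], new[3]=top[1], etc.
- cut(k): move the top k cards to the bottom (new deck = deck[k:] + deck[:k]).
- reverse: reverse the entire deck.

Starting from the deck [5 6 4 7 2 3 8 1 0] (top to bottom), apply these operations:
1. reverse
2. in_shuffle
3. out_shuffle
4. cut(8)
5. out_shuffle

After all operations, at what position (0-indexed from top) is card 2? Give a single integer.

Answer: 2

Derivation:
After op 1 (reverse): [0 1 8 3 2 7 4 6 5]
After op 2 (in_shuffle): [2 0 7 1 4 8 6 3 5]
After op 3 (out_shuffle): [2 8 0 6 7 3 1 5 4]
After op 4 (cut(8)): [4 2 8 0 6 7 3 1 5]
After op 5 (out_shuffle): [4 7 2 3 8 1 0 5 6]
Card 2 is at position 2.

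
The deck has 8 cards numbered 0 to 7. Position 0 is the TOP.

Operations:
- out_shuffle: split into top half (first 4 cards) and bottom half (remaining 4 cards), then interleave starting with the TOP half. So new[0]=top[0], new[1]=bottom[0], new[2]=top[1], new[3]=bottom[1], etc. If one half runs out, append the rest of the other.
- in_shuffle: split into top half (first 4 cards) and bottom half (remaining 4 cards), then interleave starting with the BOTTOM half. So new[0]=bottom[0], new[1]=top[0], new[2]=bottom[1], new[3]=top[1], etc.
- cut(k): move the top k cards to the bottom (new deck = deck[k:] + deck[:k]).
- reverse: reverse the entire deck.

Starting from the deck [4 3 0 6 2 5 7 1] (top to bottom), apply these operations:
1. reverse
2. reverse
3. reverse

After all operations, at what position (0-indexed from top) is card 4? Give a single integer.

Answer: 7

Derivation:
After op 1 (reverse): [1 7 5 2 6 0 3 4]
After op 2 (reverse): [4 3 0 6 2 5 7 1]
After op 3 (reverse): [1 7 5 2 6 0 3 4]
Card 4 is at position 7.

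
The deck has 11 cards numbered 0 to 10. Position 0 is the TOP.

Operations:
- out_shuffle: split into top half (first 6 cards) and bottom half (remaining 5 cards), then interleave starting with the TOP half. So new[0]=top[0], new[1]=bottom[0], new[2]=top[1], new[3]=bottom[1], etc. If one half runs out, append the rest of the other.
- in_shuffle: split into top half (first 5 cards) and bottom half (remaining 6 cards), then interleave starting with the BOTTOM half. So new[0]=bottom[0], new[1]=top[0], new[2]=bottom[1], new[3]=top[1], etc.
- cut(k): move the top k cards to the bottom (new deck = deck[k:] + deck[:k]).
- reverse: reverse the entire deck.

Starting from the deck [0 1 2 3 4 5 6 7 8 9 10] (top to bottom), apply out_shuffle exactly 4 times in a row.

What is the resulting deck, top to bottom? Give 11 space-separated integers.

Answer: 0 9 7 5 3 1 10 8 6 4 2

Derivation:
After op 1 (out_shuffle): [0 6 1 7 2 8 3 9 4 10 5]
After op 2 (out_shuffle): [0 3 6 9 1 4 7 10 2 5 8]
After op 3 (out_shuffle): [0 7 3 10 6 2 9 5 1 8 4]
After op 4 (out_shuffle): [0 9 7 5 3 1 10 8 6 4 2]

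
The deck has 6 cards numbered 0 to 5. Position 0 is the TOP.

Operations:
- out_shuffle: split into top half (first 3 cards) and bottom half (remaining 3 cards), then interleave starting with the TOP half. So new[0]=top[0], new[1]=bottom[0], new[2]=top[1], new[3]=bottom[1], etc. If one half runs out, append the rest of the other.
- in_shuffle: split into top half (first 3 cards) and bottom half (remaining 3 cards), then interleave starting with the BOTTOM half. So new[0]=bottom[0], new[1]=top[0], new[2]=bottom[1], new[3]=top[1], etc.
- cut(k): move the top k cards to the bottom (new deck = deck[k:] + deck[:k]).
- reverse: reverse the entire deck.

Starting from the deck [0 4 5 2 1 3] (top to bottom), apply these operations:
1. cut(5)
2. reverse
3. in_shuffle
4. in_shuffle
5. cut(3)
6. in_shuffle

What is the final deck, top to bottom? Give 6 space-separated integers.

Answer: 2 1 4 5 3 0

Derivation:
After op 1 (cut(5)): [3 0 4 5 2 1]
After op 2 (reverse): [1 2 5 4 0 3]
After op 3 (in_shuffle): [4 1 0 2 3 5]
After op 4 (in_shuffle): [2 4 3 1 5 0]
After op 5 (cut(3)): [1 5 0 2 4 3]
After op 6 (in_shuffle): [2 1 4 5 3 0]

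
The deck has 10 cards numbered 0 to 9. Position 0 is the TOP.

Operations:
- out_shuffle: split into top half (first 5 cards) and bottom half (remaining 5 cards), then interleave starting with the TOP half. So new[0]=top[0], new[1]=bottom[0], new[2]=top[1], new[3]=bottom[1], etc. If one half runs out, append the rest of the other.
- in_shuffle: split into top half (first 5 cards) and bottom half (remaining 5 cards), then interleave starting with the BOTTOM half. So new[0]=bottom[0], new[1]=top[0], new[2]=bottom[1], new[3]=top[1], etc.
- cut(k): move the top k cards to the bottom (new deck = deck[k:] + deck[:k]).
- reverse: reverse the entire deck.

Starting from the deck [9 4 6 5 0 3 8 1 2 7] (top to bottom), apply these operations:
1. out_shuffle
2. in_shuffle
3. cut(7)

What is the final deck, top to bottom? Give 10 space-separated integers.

After op 1 (out_shuffle): [9 3 4 8 6 1 5 2 0 7]
After op 2 (in_shuffle): [1 9 5 3 2 4 0 8 7 6]
After op 3 (cut(7)): [8 7 6 1 9 5 3 2 4 0]

Answer: 8 7 6 1 9 5 3 2 4 0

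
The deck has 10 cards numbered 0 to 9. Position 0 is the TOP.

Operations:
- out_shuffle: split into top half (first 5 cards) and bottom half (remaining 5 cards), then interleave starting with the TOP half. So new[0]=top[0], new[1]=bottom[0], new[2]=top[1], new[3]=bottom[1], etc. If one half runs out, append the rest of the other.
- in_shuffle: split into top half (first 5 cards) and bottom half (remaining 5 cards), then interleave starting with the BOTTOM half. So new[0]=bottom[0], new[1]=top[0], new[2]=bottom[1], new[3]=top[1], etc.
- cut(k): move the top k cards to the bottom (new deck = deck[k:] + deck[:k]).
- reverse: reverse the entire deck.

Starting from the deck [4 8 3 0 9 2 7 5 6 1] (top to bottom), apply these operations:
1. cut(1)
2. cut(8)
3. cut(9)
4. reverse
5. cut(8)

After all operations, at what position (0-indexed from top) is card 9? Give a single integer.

Answer: 5

Derivation:
After op 1 (cut(1)): [8 3 0 9 2 7 5 6 1 4]
After op 2 (cut(8)): [1 4 8 3 0 9 2 7 5 6]
After op 3 (cut(9)): [6 1 4 8 3 0 9 2 7 5]
After op 4 (reverse): [5 7 2 9 0 3 8 4 1 6]
After op 5 (cut(8)): [1 6 5 7 2 9 0 3 8 4]
Card 9 is at position 5.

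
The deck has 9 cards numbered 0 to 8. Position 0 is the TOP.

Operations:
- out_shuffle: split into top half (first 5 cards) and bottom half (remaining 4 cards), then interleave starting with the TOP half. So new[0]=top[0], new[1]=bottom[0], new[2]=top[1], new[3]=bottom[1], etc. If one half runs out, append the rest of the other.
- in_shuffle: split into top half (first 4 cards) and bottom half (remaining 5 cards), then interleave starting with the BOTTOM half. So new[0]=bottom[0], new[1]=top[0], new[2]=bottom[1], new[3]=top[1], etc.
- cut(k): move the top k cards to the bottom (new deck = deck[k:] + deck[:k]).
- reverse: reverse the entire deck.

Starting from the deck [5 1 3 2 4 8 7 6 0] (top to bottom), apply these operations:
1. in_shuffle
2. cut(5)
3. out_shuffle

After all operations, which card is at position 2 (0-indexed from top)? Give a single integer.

After op 1 (in_shuffle): [4 5 8 1 7 3 6 2 0]
After op 2 (cut(5)): [3 6 2 0 4 5 8 1 7]
After op 3 (out_shuffle): [3 5 6 8 2 1 0 7 4]
Position 2: card 6.

Answer: 6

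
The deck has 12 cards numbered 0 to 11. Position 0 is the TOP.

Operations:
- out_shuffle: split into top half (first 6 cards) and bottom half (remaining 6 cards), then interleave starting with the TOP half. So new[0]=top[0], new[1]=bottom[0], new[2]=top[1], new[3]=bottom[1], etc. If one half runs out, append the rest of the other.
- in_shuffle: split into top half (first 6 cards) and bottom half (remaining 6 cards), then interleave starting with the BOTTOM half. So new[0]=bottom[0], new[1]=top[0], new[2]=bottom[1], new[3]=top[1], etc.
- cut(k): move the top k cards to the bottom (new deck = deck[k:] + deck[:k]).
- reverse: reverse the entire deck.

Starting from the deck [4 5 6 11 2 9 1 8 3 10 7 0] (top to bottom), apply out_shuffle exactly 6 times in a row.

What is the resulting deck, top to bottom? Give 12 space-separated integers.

Answer: 4 9 7 2 10 11 3 6 8 5 1 0

Derivation:
After op 1 (out_shuffle): [4 1 5 8 6 3 11 10 2 7 9 0]
After op 2 (out_shuffle): [4 11 1 10 5 2 8 7 6 9 3 0]
After op 3 (out_shuffle): [4 8 11 7 1 6 10 9 5 3 2 0]
After op 4 (out_shuffle): [4 10 8 9 11 5 7 3 1 2 6 0]
After op 5 (out_shuffle): [4 7 10 3 8 1 9 2 11 6 5 0]
After op 6 (out_shuffle): [4 9 7 2 10 11 3 6 8 5 1 0]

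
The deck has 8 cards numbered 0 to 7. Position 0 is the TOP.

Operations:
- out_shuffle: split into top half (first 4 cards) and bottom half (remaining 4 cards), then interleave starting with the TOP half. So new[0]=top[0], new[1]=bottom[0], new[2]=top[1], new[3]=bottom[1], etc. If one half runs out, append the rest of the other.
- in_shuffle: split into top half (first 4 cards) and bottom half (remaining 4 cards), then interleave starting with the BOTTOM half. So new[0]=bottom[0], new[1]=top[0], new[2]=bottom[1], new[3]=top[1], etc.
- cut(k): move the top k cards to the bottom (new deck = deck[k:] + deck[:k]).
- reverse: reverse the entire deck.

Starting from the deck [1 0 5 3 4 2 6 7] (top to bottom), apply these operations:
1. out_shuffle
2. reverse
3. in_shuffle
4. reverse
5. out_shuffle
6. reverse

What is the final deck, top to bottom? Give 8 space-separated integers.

After op 1 (out_shuffle): [1 4 0 2 5 6 3 7]
After op 2 (reverse): [7 3 6 5 2 0 4 1]
After op 3 (in_shuffle): [2 7 0 3 4 6 1 5]
After op 4 (reverse): [5 1 6 4 3 0 7 2]
After op 5 (out_shuffle): [5 3 1 0 6 7 4 2]
After op 6 (reverse): [2 4 7 6 0 1 3 5]

Answer: 2 4 7 6 0 1 3 5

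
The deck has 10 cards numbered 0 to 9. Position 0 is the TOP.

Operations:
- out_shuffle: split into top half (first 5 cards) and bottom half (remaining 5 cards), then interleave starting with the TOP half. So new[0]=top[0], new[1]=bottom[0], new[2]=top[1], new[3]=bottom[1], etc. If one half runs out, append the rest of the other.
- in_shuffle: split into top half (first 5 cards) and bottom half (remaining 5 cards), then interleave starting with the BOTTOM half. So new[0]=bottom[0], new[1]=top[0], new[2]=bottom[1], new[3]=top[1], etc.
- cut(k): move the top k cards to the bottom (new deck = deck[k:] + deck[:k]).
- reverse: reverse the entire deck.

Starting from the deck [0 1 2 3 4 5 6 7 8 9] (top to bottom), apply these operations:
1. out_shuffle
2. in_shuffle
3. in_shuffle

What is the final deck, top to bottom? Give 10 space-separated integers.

Answer: 1 7 4 0 6 3 9 5 2 8

Derivation:
After op 1 (out_shuffle): [0 5 1 6 2 7 3 8 4 9]
After op 2 (in_shuffle): [7 0 3 5 8 1 4 6 9 2]
After op 3 (in_shuffle): [1 7 4 0 6 3 9 5 2 8]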